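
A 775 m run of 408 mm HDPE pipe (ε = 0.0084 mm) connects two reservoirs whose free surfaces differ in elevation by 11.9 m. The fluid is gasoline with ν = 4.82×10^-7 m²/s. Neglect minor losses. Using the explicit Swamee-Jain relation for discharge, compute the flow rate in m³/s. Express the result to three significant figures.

Swamee-Jain (Type II): Q = -0.965·√(gD⁵h_f/L)·ln[ε/(3.7D) + √(3.17ν²L/(gD³h_f))]
√(gD⁵h_f/L) = √(9.81·0.408⁵·11.9/775) = 0.04127
ε/(3.7D) = 5.56×10^-6; √(3.17ν²L/(gD³h_f)) = 8.48×10^-6
Q = -0.965·0.04127·ln(1.405×10^-5) = 0.4449 m³/s
Check: V = 3.40 m/s, Re = 2.88×10^6, f = 0.01066, h_f = 12.0 m ≈ 11.9 m ✓

Q ≈ 0.445 m³/s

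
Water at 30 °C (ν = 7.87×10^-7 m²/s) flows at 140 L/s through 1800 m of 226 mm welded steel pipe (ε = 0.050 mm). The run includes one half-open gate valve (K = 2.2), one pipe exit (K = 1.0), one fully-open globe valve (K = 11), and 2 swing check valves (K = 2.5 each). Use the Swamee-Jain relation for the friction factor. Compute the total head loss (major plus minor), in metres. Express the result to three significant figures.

H_L ≈ 86.1 m

V = 4Q/(πD²) = 3.490 m/s; V²/2g = 0.6208 m
Re = 1.00×10^6, ε/D = 2.21×10^-4 → f = 0.01500 (Swamee-Jain)
Major: h_f = f(L/D)·V²/2g = 0.01500·7965·0.6208 = 74.15 m
Minor: ΣK = 19.2; h_m = ΣK·V²/2g = 11.92 m
Total H_L = 74.15 + 11.92 = 86.06 m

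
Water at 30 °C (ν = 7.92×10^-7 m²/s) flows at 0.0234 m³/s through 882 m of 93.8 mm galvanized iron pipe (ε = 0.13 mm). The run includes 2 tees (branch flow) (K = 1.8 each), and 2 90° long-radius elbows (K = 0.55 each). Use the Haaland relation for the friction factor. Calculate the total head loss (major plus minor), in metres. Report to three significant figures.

H_L ≈ 123 m

V = 4Q/(πD²) = 3.386 m/s; V²/2g = 0.5844 m
Re = 4.01×10^5, ε/D = 0.00139 → f = 0.02185 (Haaland)
Major: h_f = f(L/D)·V²/2g = 0.02185·9403·0.5844 = 120.1 m
Minor: ΣK = 4.70; h_m = ΣK·V²/2g = 2.747 m
Total H_L = 120.1 + 2.747 = 122.8 m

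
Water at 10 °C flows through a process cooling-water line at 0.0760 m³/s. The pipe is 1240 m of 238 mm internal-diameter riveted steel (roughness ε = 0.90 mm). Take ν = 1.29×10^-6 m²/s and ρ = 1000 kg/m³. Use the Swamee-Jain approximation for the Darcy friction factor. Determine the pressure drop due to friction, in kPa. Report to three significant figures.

Δp ≈ 216 kPa

V = 4Q/(πD²) = 4·0.0760/(π·0.238²) = 1.708 m/s
Re = VD/ν = 1.708·0.238/1.29×10^-6 = 3.15×10^5 → turbulent
ε/D = 0.90/238 = 0.00378
Swamee-Jain: f = 0.02846
h_f = f(L/D)V²/(2g) = 0.02846·(1240/0.238)·1.708²/(2·9.81) = 22.05 m
Δp = ρg·h_f = 1000·9.81·22.05 = 216.4 kPa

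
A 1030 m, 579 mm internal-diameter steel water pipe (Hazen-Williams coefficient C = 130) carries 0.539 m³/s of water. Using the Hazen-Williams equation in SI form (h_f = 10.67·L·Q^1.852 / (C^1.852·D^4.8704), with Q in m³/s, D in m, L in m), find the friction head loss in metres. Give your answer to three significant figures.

h_f = 10.67·1030·0.539^1.852 / (130^1.852·0.579^4.8704) = 6.092 m

h_f ≈ 6.09 m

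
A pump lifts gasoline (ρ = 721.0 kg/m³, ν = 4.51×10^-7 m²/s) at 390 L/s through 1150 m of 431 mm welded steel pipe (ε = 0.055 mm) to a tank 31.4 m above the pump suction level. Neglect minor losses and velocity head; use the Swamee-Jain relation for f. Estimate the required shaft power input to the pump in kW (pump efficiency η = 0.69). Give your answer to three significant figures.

V = 4Q/(πD²) = 2.673 m/s; Re = 2.55×10^6; ε/D = 1.28×10^-4; f = 0.01319
h_f = f(L/D)V²/2g = 12.82 m
Total head H = z + h_f = 31.4 + 12.82 = 44.22 m
P_hyd = ρgQH = 721.0·9.81·0.390·44.22 = 122.0 kW
P_shaft = P_hyd/η = 122.0/0.69 = 176.8 kW

P_shaft ≈ 177 kW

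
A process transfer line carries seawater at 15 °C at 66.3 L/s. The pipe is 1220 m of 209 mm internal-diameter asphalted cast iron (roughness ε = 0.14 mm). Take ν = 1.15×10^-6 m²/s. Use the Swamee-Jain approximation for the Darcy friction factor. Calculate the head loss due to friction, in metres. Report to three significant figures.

V = 4Q/(πD²) = 4·0.0663/(π·0.209²) = 1.933 m/s
Re = VD/ν = 1.933·0.209/1.15×10^-6 = 3.51×10^5 → turbulent
ε/D = 0.14/209 = 6.70×10^-4
Swamee-Jain: f = 0.01907
h_f = f(L/D)V²/(2g) = 0.01907·(1220/0.209)·1.933²/(2·9.81) = 21.19 m

h_f ≈ 21.2 m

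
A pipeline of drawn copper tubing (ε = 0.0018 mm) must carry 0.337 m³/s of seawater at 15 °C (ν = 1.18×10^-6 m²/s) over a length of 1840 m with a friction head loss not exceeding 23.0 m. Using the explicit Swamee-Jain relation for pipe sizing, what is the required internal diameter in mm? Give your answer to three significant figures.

D ≈ 393 mm

Swamee-Jain (Type III): D = 0.66·[ε^1.25·(LQ²/(gh_f))^4.75 + ν·Q^9.4·(L/(gh_f))^5.2]^0.04
LQ²/(gh_f) = 0.9261; L/(gh_f) = 8.155
Term 1 = ε^1.25·(…)^4.75 = 4.58×10^-8; Term 2 = ν·Q^9.4·(…)^5.2 = 2.35×10^-6
D = 0.66·(4.58×10^-8 + 2.35×10^-6)^0.04 = 0.3933 m = 393 mm
Check: V = 2.77 m/s, Re = 9.25×10^5, f = 0.01187, h_f = 21.8 m ≈ 23.0 m ✓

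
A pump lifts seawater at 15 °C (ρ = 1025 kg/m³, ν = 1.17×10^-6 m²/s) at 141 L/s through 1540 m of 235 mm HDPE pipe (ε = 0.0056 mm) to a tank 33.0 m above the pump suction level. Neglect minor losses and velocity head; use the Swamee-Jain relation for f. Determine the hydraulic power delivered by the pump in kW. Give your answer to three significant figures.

V = 4Q/(πD²) = 3.251 m/s; Re = 6.53×10^5; ε/D = 2.38×10^-5; f = 0.01292
h_f = f(L/D)V²/2g = 45.62 m
Total head H = z + h_f = 33.0 + 45.62 = 78.62 m
P_hyd = ρgQH = 1025·9.81·0.141·78.62 = 111.5 kW

P_hyd ≈ 111 kW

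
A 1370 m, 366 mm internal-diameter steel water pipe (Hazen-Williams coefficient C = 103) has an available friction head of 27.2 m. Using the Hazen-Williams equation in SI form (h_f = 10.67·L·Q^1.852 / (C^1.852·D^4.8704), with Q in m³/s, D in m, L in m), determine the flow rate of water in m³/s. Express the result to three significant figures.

Rearranging: Q = [h_f·C^1.852·D^4.8704 / (10.67·L)]^(1/1.852)
Q = [27.2·103^1.852·0.366^4.8704 / (10.67·1370)]^0.540 = 0.2458 m³/s

Q ≈ 0.246 m³/s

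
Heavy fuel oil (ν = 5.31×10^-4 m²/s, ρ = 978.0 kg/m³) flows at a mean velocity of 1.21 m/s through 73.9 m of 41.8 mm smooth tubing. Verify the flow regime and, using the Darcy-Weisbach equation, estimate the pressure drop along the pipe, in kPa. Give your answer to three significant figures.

Re = VD/ν = 1.21·0.04180/5.31×10^-4 = 95.3 → laminar (Re < 2300)
f = 64/Re = 0.6719
h_f = f(L/D)V²/(2g) = 0.6719·(73.9/0.04180)·1.21²/(2·9.81) = 88.64 m
Δp = ρg·h_f = 978.0·9.81·88.64 = 850.5 kPa

Δp ≈ 850 kPa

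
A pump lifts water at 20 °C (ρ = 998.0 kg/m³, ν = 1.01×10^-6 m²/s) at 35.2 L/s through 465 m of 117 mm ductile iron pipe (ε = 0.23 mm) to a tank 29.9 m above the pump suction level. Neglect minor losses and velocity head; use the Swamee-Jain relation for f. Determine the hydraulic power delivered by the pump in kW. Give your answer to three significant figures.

P_hyd ≈ 28.2 kW

V = 4Q/(πD²) = 3.274 m/s; Re = 3.79×10^5; ε/D = 0.00197; f = 0.02393
h_f = f(L/D)V²/2g = 51.96 m
Total head H = z + h_f = 29.9 + 51.96 = 81.86 m
P_hyd = ρgQH = 998.0·9.81·0.0352·81.86 = 28.21 kW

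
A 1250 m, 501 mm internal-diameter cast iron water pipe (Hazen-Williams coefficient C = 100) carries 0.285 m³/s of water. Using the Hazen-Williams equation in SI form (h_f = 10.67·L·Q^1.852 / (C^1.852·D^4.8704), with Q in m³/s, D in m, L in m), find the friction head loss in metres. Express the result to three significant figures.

h_f = 10.67·1250·0.285^1.852 / (100^1.852·0.501^4.8704) = 7.471 m

h_f ≈ 7.47 m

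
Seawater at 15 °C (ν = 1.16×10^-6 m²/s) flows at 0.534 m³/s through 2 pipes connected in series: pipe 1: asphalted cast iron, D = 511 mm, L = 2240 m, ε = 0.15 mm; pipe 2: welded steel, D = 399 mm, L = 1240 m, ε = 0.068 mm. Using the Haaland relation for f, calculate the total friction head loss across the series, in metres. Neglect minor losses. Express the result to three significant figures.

H ≈ 63.8 m

Pipe 1: V = 2.604 m/s, Re = 1.15×10^6, ε/D = 2.94×10^-4, f = 0.01547, h_1 = f(L/D)V²/2g = 23.43 m
Pipe 2: V = 4.271 m/s, Re = 1.47×10^6, ε/D = 1.70×10^-4, f = 0.01399, h_2 = f(L/D)V²/2g = 40.40 m
Series → Q common, losses add: H = Σh = 63.83 m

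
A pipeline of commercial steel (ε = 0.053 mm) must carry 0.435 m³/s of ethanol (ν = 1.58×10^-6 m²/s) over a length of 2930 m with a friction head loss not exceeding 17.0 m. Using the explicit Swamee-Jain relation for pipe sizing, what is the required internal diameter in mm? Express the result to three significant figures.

D ≈ 525 mm

Swamee-Jain (Type III): D = 0.66·[ε^1.25·(LQ²/(gh_f))^4.75 + ν·Q^9.4·(L/(gh_f))^5.2]^0.04
LQ²/(gh_f) = 3.325; L/(gh_f) = 17.57
Term 1 = ε^1.25·(…)^4.75 = 0.00136; Term 2 = ν·Q^9.4·(…)^5.2 = 0.00188
D = 0.66·(0.00136 + 0.00188)^0.04 = 0.5247 m = 525 mm
Check: V = 2.01 m/s, Re = 6.68×10^5, f = 0.01403, h_f = 16.2 m ≈ 17.0 m ✓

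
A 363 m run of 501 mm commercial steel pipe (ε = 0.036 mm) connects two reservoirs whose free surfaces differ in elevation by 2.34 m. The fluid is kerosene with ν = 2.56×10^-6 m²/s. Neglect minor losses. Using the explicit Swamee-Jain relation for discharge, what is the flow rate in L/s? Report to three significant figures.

Swamee-Jain (Type II): Q = -0.965·√(gD⁵h_f/L)·ln[ε/(3.7D) + √(3.17ν²L/(gD³h_f))]
√(gD⁵h_f/L) = √(9.81·0.501⁵·2.34/363) = 0.04468
ε/(3.7D) = 1.94×10^-5; √(3.17ν²L/(gD³h_f)) = 5.11×10^-5
Q = -0.965·0.04468·ln(7.053×10^-5) = 0.4121 m³/s
Check: V = 2.09 m/s, Re = 4.09×10^5, f = 0.01450, h_f = 2.34 m ≈ 2.34 m ✓

Q ≈ 412 L/s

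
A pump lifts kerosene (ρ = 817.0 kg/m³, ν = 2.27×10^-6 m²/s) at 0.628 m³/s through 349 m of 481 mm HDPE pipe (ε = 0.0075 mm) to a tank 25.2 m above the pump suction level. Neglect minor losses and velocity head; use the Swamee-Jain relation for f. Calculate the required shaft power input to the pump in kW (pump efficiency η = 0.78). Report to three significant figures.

V = 4Q/(πD²) = 3.456 m/s; Re = 7.32×10^5; ε/D = 1.56×10^-5; f = 0.01255
h_f = f(L/D)V²/2g = 5.545 m
Total head H = z + h_f = 25.2 + 5.545 = 30.74 m
P_hyd = ρgQH = 817.0·9.81·0.628·30.74 = 154.7 kW
P_shaft = P_hyd/η = 154.7/0.78 = 198.4 kW

P_shaft ≈ 198 kW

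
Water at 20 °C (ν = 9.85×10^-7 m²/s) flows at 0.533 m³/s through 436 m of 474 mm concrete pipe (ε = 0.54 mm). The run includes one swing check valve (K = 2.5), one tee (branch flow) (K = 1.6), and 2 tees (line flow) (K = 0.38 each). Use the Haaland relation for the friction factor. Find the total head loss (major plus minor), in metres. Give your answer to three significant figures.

V = 4Q/(πD²) = 3.021 m/s; V²/2g = 0.4650 m
Re = 1.45×10^6, ε/D = 0.00114 → f = 0.02048 (Haaland)
Major: h_f = f(L/D)·V²/2g = 0.02048·919.8·0.4650 = 8.761 m
Minor: ΣK = 4.86; h_m = ΣK·V²/2g = 2.260 m
Total H_L = 8.761 + 2.260 = 11.02 m

H_L ≈ 11.0 m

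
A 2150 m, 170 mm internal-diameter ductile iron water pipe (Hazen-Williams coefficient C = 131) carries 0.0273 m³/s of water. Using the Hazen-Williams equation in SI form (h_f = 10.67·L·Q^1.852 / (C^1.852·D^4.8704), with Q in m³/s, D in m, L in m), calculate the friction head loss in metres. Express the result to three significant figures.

h_f ≈ 19.6 m

h_f = 10.67·2150·0.0273^1.852 / (131^1.852·0.170^4.8704) = 19.55 m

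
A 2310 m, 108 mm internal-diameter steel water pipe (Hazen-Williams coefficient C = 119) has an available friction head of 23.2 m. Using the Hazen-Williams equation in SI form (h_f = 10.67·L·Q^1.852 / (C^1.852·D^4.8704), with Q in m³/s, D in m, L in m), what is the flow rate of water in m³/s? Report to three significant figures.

Q ≈ 0.00794 m³/s

Rearranging: Q = [h_f·C^1.852·D^4.8704 / (10.67·L)]^(1/1.852)
Q = [23.2·119^1.852·0.108^4.8704 / (10.67·2310)]^0.540 = 0.007936 m³/s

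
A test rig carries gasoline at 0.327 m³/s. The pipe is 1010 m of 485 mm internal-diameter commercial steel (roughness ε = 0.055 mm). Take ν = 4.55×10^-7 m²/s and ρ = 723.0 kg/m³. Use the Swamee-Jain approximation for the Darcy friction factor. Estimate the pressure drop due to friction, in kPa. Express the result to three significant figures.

V = 4Q/(πD²) = 4·0.327/(π·0.485²) = 1.770 m/s
Re = VD/ν = 1.770·0.485/4.55×10^-7 = 1.89×10^6 → turbulent
ε/D = 0.055/485 = 1.13×10^-4
Swamee-Jain: f = 0.01315
h_f = f(L/D)V²/(2g) = 0.01315·(1010/0.485)·1.770²/(2·9.81) = 4.371 m
Δp = ρg·h_f = 723.0·9.81·4.371 = 31.00 kPa

Δp ≈ 31.0 kPa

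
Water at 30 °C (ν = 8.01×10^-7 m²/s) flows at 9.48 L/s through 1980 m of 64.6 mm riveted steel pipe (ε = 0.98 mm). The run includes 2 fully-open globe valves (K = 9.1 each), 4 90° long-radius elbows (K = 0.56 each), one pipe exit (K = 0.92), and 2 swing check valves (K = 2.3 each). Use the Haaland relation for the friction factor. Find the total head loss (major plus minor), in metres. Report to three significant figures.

H_L ≈ 588 m

V = 4Q/(πD²) = 2.892 m/s; V²/2g = 0.4264 m
Re = 2.33×10^5, ε/D = 0.0152 → f = 0.04415 (Haaland)
Major: h_f = f(L/D)·V²/2g = 0.04415·30650·0.4264 = 577.0 m
Minor: ΣK = 26.0; h_m = ΣK·V²/2g = 11.07 m
Total H_L = 577.0 + 11.07 = 588.0 m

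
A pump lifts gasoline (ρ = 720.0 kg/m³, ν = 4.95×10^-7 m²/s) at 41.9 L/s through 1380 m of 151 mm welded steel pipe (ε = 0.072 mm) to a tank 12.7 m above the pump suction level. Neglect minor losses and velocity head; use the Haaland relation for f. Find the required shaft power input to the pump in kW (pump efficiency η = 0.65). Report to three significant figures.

V = 4Q/(πD²) = 2.340 m/s; Re = 7.14×10^5; ε/D = 4.77×10^-4; f = 0.01718
h_f = f(L/D)V²/2g = 43.82 m
Total head H = z + h_f = 12.7 + 43.82 = 56.52 m
P_hyd = ρgQH = 720.0·9.81·0.0419·56.52 = 16.73 kW
P_shaft = P_hyd/η = 16.73/0.65 = 25.73 kW

P_shaft ≈ 25.7 kW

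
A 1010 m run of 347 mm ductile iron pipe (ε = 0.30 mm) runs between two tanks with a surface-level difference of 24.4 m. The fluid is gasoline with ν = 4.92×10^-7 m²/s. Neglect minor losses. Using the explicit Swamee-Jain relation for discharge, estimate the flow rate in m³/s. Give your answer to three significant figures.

Q ≈ 0.277 m³/s

Swamee-Jain (Type II): Q = -0.965·√(gD⁵h_f/L)·ln[ε/(3.7D) + √(3.17ν²L/(gD³h_f))]
√(gD⁵h_f/L) = √(9.81·0.347⁵·24.4/1010) = 0.03453
ε/(3.7D) = 2.34×10^-4; √(3.17ν²L/(gD³h_f)) = 8.80×10^-6
Q = -0.965·0.03453·ln(2.425×10^-4) = 0.2774 m³/s
Check: V = 2.93 m/s, Re = 2.07×10^6, f = 0.01918, h_f = 24.5 m ≈ 24.4 m ✓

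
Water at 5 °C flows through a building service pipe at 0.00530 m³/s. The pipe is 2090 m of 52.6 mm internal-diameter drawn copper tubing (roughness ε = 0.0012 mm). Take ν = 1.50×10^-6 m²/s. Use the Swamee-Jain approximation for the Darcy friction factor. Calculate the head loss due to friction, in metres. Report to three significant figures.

h_f ≈ 224 m

V = 4Q/(πD²) = 4·0.00530/(π·0.0526²) = 2.439 m/s
Re = VD/ν = 2.439·0.0526/1.50×10^-6 = 8.55×10^4 → turbulent
ε/D = 0.0012/52.6 = 2.28×10^-5
Swamee-Jain: f = 0.01859
h_f = f(L/D)V²/(2g) = 0.01859·(2090/0.0526)·2.439²/(2·9.81) = 223.9 m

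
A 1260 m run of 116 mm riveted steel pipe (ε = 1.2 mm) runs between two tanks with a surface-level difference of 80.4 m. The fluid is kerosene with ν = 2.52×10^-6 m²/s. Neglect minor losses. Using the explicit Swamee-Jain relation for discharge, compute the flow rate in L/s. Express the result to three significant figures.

Q ≈ 20.4 L/s

Swamee-Jain (Type II): Q = -0.965·√(gD⁵h_f/L)·ln[ε/(3.7D) + √(3.17ν²L/(gD³h_f))]
√(gD⁵h_f/L) = √(9.81·0.116⁵·80.4/1260) = 0.003626
ε/(3.7D) = 0.00280; √(3.17ν²L/(gD³h_f)) = 1.44×10^-4
Q = -0.965·0.003626·ln(0.002939) = 0.02040 m³/s
Check: V = 1.93 m/s, Re = 8.88×10^4, f = 0.03927, h_f = 81.0 m ≈ 80.4 m ✓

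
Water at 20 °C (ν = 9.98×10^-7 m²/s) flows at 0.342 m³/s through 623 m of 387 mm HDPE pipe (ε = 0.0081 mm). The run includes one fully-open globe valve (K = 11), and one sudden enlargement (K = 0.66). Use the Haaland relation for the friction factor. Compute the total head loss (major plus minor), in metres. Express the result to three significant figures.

V = 4Q/(πD²) = 2.907 m/s; V²/2g = 0.4309 m
Re = 1.13×10^6, ε/D = 2.09×10^-5 → f = 0.01178 (Haaland)
Major: h_f = f(L/D)·V²/2g = 0.01178·1610·0.4309 = 8.172 m
Minor: ΣK = 11.7; h_m = ΣK·V²/2g = 5.024 m
Total H_L = 8.172 + 5.024 = 13.20 m

H_L ≈ 13.2 m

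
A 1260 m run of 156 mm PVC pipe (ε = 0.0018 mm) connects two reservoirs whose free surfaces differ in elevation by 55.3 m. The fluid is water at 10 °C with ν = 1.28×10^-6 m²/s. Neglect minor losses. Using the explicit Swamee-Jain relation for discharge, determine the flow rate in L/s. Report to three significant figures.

Q ≈ 59.2 L/s

Swamee-Jain (Type II): Q = -0.965·√(gD⁵h_f/L)·ln[ε/(3.7D) + √(3.17ν²L/(gD³h_f))]
√(gD⁵h_f/L) = √(9.81·0.156⁵·55.3/1260) = 0.006307
ε/(3.7D) = 3.12×10^-6; √(3.17ν²L/(gD³h_f)) = 5.64×10^-5
Q = -0.965·0.006307·ln(5.949×10^-5) = 0.05922 m³/s
Check: V = 3.10 m/s, Re = 3.78×10^5, f = 0.01393, h_f = 55.0 m ≈ 55.3 m ✓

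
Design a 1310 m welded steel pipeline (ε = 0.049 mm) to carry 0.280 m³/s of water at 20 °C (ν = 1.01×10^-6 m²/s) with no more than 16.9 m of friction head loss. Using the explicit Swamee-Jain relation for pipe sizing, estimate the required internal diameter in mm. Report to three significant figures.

D ≈ 375 mm

Swamee-Jain (Type III): D = 0.66·[ε^1.25·(LQ²/(gh_f))^4.75 + ν·Q^9.4·(L/(gh_f))^5.2]^0.04
LQ²/(gh_f) = 0.6195; L/(gh_f) = 7.902
Term 1 = ε^1.25·(…)^4.75 = 4.22×10^-7; Term 2 = ν·Q^9.4·(…)^5.2 = 2.99×10^-7
D = 0.66·(4.22×10^-7 + 2.99×10^-7)^0.04 = 0.3748 m = 375 mm
Check: V = 2.54 m/s, Re = 9.42×10^5, f = 0.01400, h_f = 16.1 m ≈ 16.9 m ✓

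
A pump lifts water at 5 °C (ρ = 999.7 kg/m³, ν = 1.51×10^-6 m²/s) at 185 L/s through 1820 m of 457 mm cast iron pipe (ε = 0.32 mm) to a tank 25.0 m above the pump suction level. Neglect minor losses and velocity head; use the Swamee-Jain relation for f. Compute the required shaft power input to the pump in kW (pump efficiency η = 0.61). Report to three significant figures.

P_shaft ≈ 89.1 kW

V = 4Q/(πD²) = 1.128 m/s; Re = 3.41×10^5; ε/D = 7.00×10^-4; f = 0.01926
h_f = f(L/D)V²/2g = 4.972 m
Total head H = z + h_f = 25.0 + 4.972 = 29.97 m
P_hyd = ρgQH = 999.7·9.81·0.185·29.97 = 54.38 kW
P_shaft = P_hyd/η = 54.38/0.61 = 89.14 kW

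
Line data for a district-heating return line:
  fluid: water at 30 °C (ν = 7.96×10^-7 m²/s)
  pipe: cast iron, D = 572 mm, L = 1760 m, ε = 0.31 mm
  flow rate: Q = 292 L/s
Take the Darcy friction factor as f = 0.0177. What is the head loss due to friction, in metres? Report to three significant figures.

h_f ≈ 3.58 m

V = 4Q/(πD²) = 4·0.292/(π·0.572²) = 1.136 m/s
h_f = f(L/D)V²/(2g) = 0.01770·(1760/0.572)·1.136²/(2·9.81) = 3.584 m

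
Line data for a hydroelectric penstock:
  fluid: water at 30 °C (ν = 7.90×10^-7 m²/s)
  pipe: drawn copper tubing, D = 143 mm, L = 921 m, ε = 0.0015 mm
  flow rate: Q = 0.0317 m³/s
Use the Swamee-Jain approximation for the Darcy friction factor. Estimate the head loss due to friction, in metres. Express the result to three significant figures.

V = 4Q/(πD²) = 4·0.0317/(π·0.143²) = 1.974 m/s
Re = VD/ν = 1.974·0.143/7.90×10^-7 = 3.57×10^5 → turbulent
ε/D = 0.0015/143 = 1.05×10^-5
Swamee-Jain: f = 0.01405
h_f = f(L/D)V²/(2g) = 0.01405·(921/0.143)·1.974²/(2·9.81) = 17.97 m

h_f ≈ 18.0 m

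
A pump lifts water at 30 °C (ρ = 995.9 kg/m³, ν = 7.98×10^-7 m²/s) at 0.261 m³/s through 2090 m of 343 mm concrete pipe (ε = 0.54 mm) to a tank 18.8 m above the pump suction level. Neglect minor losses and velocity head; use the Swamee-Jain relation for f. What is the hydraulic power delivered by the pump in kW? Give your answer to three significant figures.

V = 4Q/(πD²) = 2.825 m/s; Re = 1.21×10^6; ε/D = 0.00157; f = 0.02225
h_f = f(L/D)V²/2g = 55.13 m
Total head H = z + h_f = 18.8 + 55.13 = 73.93 m
P_hyd = ρgQH = 995.9·9.81·0.261·73.93 = 188.5 kW

P_hyd ≈ 189 kW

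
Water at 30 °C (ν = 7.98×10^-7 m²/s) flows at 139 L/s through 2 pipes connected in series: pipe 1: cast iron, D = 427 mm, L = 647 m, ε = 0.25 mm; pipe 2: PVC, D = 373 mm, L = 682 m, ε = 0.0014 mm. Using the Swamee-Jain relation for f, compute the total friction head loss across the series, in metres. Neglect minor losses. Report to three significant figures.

Pipe 1: V = 0.9707 m/s, Re = 5.19×10^5, ε/D = 5.85×10^-4, f = 0.01826, h_1 = f(L/D)V²/2g = 1.329 m
Pipe 2: V = 1.272 m/s, Re = 5.95×10^5, ε/D = 3.75×10^-6, f = 0.01276, h_2 = f(L/D)V²/2g = 1.924 m
Series → Q common, losses add: H = Σh = 3.253 m

H ≈ 3.25 m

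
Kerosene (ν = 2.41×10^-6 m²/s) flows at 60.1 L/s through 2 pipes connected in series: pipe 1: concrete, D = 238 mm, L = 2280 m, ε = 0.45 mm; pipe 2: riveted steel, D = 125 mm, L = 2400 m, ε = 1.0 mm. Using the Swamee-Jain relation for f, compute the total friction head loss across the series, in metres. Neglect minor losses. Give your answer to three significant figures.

H ≈ 858 m

Pipe 1: V = 1.351 m/s, Re = 1.33×10^5, ε/D = 0.00189, f = 0.02462, h_1 = f(L/D)V²/2g = 21.94 m
Pipe 2: V = 4.897 m/s, Re = 2.54×10^5, ε/D = 0.00800, f = 0.03561, h_2 = f(L/D)V²/2g = 835.8 m
Series → Q common, losses add: H = Σh = 857.7 m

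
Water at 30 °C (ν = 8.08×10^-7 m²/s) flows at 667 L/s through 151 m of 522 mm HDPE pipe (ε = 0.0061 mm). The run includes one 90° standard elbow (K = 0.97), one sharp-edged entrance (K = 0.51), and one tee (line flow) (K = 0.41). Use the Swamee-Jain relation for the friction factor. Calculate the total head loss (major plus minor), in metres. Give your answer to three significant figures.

V = 4Q/(πD²) = 3.117 m/s; V²/2g = 0.4951 m
Re = 2.01×10^6, ε/D = 1.17×10^-5 → f = 0.01079 (Swamee-Jain)
Major: h_f = f(L/D)·V²/2g = 0.01079·289.3·0.4951 = 1.545 m
Minor: ΣK = 1.89; h_m = ΣK·V²/2g = 0.9357 m
Total H_L = 1.545 + 0.9357 = 2.480 m

H_L ≈ 2.48 m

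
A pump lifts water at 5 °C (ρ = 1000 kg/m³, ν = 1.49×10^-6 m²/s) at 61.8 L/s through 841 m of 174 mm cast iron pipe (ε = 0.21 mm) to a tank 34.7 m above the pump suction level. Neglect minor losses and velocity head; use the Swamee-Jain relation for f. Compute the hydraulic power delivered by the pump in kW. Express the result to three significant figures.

V = 4Q/(πD²) = 2.599 m/s; Re = 3.04×10^5; ε/D = 0.00121; f = 0.02156
h_f = f(L/D)V²/2g = 35.87 m
Total head H = z + h_f = 34.7 + 35.87 = 70.57 m
P_hyd = ρgQH = 1000·9.81·0.0618·70.57 = 42.78 kW

P_hyd ≈ 42.8 kW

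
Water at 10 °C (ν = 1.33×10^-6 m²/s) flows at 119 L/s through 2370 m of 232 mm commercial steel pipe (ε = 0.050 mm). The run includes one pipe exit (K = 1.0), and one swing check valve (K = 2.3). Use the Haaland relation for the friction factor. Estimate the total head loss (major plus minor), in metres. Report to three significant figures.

V = 4Q/(πD²) = 2.815 m/s; V²/2g = 0.4039 m
Re = 4.91×10^5, ε/D = 2.16×10^-4 → f = 0.01546 (Haaland)
Major: h_f = f(L/D)·V²/2g = 0.01546·10216·0.4039 = 63.77 m
Minor: ΣK = 3.30; h_m = ΣK·V²/2g = 1.333 m
Total H_L = 63.77 + 1.333 = 65.10 m

H_L ≈ 65.1 m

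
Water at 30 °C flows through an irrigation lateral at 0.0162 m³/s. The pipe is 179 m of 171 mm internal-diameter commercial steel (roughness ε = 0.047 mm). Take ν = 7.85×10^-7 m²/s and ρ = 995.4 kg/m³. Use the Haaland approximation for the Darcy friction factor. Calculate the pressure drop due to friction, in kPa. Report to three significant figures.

V = 4Q/(πD²) = 4·0.0162/(π·0.171²) = 0.7054 m/s
Re = VD/ν = 0.7054·0.171/7.85×10^-7 = 1.54×10^5 → turbulent
ε/D = 0.047/171 = 2.75×10^-4
Haaland: f = 0.01793
h_f = f(L/D)V²/(2g) = 0.01793·(179/0.171)·0.7054²/(2·9.81) = 0.4761 m
Δp = ρg·h_f = 995.4·9.81·0.4761 = 4.649 kPa

Δp ≈ 4.65 kPa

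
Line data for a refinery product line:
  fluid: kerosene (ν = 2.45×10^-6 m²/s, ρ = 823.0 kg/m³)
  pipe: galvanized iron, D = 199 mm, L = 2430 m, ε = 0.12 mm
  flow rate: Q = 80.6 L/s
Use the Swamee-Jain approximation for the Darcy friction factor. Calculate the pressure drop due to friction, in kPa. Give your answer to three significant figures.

V = 4Q/(πD²) = 4·0.0806/(π·0.199²) = 2.591 m/s
Re = VD/ν = 2.591·0.199/2.45×10^-6 = 2.10×10^5 → turbulent
ε/D = 0.12/199 = 6.03×10^-4
Swamee-Jain: f = 0.01938
h_f = f(L/D)V²/(2g) = 0.01938·(2430/0.199)·2.591²/(2·9.81) = 80.99 m
Δp = ρg·h_f = 823.0·9.81·80.99 = 653.8 kPa

Δp ≈ 654 kPa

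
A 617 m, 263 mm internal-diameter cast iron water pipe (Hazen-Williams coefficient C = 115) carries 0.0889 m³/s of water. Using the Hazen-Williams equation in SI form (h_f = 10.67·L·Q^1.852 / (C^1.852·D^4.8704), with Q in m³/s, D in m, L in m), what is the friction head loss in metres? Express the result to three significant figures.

h_f ≈ 7.59 m

h_f = 10.67·617·0.0889^1.852 / (115^1.852·0.263^4.8704) = 7.594 m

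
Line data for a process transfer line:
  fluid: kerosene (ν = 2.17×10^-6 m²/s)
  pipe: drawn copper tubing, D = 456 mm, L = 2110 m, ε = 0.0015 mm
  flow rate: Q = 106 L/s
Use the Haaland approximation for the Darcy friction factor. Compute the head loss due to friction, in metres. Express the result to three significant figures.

V = 4Q/(πD²) = 4·0.106/(π·0.456²) = 0.6491 m/s
Re = VD/ν = 0.6491·0.456/2.17×10^-6 = 1.36×10^5 → turbulent
ε/D = 0.0015/456 = 3.29×10^-6
Haaland: f = 0.01674
h_f = f(L/D)V²/(2g) = 0.01674·(2110/0.456)·0.6491²/(2·9.81) = 1.663 m

h_f ≈ 1.66 m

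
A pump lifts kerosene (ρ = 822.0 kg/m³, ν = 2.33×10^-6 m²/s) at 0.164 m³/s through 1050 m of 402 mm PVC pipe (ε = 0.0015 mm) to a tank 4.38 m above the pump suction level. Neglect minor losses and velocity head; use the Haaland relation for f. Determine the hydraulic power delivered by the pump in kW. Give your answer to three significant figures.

P_hyd ≈ 10.3 kW

V = 4Q/(πD²) = 1.292 m/s; Re = 2.23×10^5; ε/D = 3.73×10^-6; f = 0.01520
h_f = f(L/D)V²/2g = 3.378 m
Total head H = z + h_f = 4.38 + 3.378 = 7.758 m
P_hyd = ρgQH = 822.0·9.81·0.164·7.758 = 10.26 kW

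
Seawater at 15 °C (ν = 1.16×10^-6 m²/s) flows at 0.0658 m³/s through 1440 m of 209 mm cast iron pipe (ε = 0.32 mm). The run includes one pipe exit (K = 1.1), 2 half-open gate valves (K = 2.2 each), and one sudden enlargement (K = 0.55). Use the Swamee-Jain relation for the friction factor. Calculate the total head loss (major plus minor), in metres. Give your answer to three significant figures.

V = 4Q/(πD²) = 1.918 m/s; V²/2g = 0.1875 m
Re = 3.46×10^5, ε/D = 0.00153 → f = 0.02261 (Swamee-Jain)
Major: h_f = f(L/D)·V²/2g = 0.02261·6890·0.1875 = 29.21 m
Minor: ΣK = 6.05; h_m = ΣK·V²/2g = 1.134 m
Total H_L = 29.21 + 1.134 = 30.35 m

H_L ≈ 30.3 m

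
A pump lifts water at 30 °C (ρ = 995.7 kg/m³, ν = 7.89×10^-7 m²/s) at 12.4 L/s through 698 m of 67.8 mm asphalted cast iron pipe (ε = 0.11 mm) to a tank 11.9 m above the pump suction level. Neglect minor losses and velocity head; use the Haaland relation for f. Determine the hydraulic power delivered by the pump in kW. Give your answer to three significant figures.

P_hyd ≈ 18.6 kW

V = 4Q/(πD²) = 3.435 m/s; Re = 2.95×10^5; ε/D = 0.00162; f = 0.02284
h_f = f(L/D)V²/2g = 141.3 m
Total head H = z + h_f = 11.9 + 141.3 = 153.2 m
P_hyd = ρgQH = 995.7·9.81·0.0124·153.2 = 18.56 kW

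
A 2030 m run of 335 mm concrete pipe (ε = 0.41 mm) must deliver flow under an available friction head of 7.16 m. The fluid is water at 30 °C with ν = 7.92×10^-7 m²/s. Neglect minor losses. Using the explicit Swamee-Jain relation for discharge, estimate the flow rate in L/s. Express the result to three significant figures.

Q ≈ 92.1 L/s

Swamee-Jain (Type II): Q = -0.965·√(gD⁵h_f/L)·ln[ε/(3.7D) + √(3.17ν²L/(gD³h_f))]
√(gD⁵h_f/L) = √(9.81·0.335⁵·7.16/2030) = 0.01208
ε/(3.7D) = 3.31×10^-4; √(3.17ν²L/(gD³h_f)) = 3.91×10^-5
Q = -0.965·0.01208·ln(3.699×10^-4) = 0.09214 m³/s
Check: V = 1.05 m/s, Re = 4.42×10^5, f = 0.02135, h_f = 7.21 m ≈ 7.16 m ✓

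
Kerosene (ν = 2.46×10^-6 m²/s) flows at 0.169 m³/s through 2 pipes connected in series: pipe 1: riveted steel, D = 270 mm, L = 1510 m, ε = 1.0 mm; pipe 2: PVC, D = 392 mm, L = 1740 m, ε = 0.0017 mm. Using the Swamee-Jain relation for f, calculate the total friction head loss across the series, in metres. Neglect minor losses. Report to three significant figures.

Pipe 1: V = 2.952 m/s, Re = 3.24×10^5, ε/D = 0.00370, f = 0.02828, h_1 = f(L/D)V²/2g = 70.24 m
Pipe 2: V = 1.400 m/s, Re = 2.23×10^5, ε/D = 4.34×10^-6, f = 0.01525, h_2 = f(L/D)V²/2g = 6.765 m
Series → Q common, losses add: H = Σh = 77.01 m

H ≈ 77.0 m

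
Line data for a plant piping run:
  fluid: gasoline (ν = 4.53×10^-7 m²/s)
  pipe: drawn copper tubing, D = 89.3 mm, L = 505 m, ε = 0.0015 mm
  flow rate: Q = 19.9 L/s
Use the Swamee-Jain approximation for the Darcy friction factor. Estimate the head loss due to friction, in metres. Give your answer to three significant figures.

h_f ≈ 37.5 m

V = 4Q/(πD²) = 4·0.0199/(π·0.0893²) = 3.177 m/s
Re = VD/ν = 3.177·0.0893/4.53×10^-7 = 6.26×10^5 → turbulent
ε/D = 0.0015/89.3 = 1.68×10^-5
Swamee-Jain: f = 0.01288
h_f = f(L/D)V²/(2g) = 0.01288·(505/0.0893)·3.177²/(2·9.81) = 37.49 m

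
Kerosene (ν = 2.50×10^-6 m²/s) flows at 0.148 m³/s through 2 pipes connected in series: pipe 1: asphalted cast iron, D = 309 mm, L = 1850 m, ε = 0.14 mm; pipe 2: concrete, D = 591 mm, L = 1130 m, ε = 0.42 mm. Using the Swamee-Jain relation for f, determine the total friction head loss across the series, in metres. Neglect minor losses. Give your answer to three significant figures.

Pipe 1: V = 1.974 m/s, Re = 2.44×10^5, ε/D = 4.53×10^-4, f = 0.01835, h_1 = f(L/D)V²/2g = 21.81 m
Pipe 2: V = 0.5395 m/s, Re = 1.28×10^5, ε/D = 7.11×10^-4, f = 0.02075, h_2 = f(L/D)V²/2g = 0.5885 m
Series → Q common, losses add: H = Σh = 22.40 m

H ≈ 22.4 m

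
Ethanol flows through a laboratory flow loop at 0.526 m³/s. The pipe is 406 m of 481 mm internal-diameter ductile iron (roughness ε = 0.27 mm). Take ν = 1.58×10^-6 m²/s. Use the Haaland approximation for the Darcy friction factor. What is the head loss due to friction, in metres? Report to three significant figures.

h_f ≈ 6.36 m

V = 4Q/(πD²) = 4·0.526/(π·0.481²) = 2.895 m/s
Re = VD/ν = 2.895·0.481/1.58×10^-6 = 8.81×10^5 → turbulent
ε/D = 0.27/481 = 5.61×10^-4
Haaland: f = 0.01763
h_f = f(L/D)V²/(2g) = 0.01763·(406/0.481)·2.895²/(2·9.81) = 6.356 m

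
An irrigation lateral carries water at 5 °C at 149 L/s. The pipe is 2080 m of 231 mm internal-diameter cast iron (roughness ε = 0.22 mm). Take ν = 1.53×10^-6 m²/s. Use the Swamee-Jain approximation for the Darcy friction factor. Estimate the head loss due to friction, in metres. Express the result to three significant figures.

V = 4Q/(πD²) = 4·0.149/(π·0.231²) = 3.555 m/s
Re = VD/ν = 3.555·0.231/1.53×10^-6 = 5.37×10^5 → turbulent
ε/D = 0.22/231 = 9.52×10^-4
Swamee-Jain: f = 0.02010
h_f = f(L/D)V²/(2g) = 0.02010·(2080/0.231)·3.555²/(2·9.81) = 116.6 m

h_f ≈ 117 m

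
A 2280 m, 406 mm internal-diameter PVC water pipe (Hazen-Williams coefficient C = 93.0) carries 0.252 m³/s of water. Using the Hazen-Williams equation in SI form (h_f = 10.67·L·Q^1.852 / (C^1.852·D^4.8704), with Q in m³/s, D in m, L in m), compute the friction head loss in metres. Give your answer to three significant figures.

h_f ≈ 34.6 m

h_f = 10.67·2280·0.252^1.852 / (93.0^1.852·0.406^4.8704) = 34.55 m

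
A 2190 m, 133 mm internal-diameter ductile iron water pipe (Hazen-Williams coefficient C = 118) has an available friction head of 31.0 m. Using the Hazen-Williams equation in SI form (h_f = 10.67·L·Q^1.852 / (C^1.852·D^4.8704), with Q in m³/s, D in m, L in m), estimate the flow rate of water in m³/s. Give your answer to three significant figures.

Rearranging: Q = [h_f·C^1.852·D^4.8704 / (10.67·L)]^(1/1.852)
Q = [31.0·118^1.852·0.133^4.8704 / (10.67·2190)]^0.540 = 0.01638 m³/s

Q ≈ 0.0164 m³/s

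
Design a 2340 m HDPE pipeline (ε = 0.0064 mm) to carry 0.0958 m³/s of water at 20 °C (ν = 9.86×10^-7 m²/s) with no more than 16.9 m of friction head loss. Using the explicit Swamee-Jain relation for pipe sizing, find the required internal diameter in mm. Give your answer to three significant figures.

Swamee-Jain (Type III): D = 0.66·[ε^1.25·(LQ²/(gh_f))^4.75 + ν·Q^9.4·(L/(gh_f))^5.2]^0.04
LQ²/(gh_f) = 0.1295; L/(gh_f) = 14.11
Term 1 = ε^1.25·(…)^4.75 = 1.96×10^-11; Term 2 = ν·Q^9.4·(…)^5.2 = 2.49×10^-10
D = 0.66·(1.96×10^-11 + 2.49×10^-10)^0.04 = 0.2734 m = 273 mm
Check: V = 1.63 m/s, Re = 4.53×10^5, f = 0.01367, h_f = 15.9 m ≈ 16.9 m ✓

D ≈ 273 mm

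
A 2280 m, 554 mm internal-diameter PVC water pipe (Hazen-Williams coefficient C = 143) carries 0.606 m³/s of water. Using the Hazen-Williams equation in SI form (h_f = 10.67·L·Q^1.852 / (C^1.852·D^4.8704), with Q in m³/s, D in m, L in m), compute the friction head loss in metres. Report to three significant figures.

h_f = 10.67·2280·0.606^1.852 / (143^1.852·0.554^4.8704) = 17.41 m

h_f ≈ 17.4 m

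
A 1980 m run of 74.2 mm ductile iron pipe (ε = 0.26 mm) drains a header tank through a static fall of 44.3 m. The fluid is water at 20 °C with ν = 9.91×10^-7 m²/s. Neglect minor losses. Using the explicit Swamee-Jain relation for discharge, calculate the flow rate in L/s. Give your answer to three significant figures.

Swamee-Jain (Type II): Q = -0.965·√(gD⁵h_f/L)·ln[ε/(3.7D) + √(3.17ν²L/(gD³h_f))]
√(gD⁵h_f/L) = √(9.81·0.0742⁵·44.3/1980) = 7.026×10^-4
ε/(3.7D) = 9.47×10^-4; √(3.17ν²L/(gD³h_f)) = 1.86×10^-4
Q = -0.965·7.026×10^-4·ln(0.001133) = 0.004599 m³/s
Check: V = 1.06 m/s, Re = 7.96×10^4, f = 0.02908, h_f = 44.7 m ≈ 44.3 m ✓

Q ≈ 4.60 L/s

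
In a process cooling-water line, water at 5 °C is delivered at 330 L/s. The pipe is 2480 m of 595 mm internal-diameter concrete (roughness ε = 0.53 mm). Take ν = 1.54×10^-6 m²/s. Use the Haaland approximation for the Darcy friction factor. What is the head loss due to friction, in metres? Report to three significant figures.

V = 4Q/(πD²) = 4·0.330/(π·0.595²) = 1.187 m/s
Re = VD/ν = 1.187·0.595/1.54×10^-6 = 4.59×10^5 → turbulent
ε/D = 0.53/595 = 8.91×10^-4
Haaland: f = 0.01975
h_f = f(L/D)V²/(2g) = 0.01975·(2480/0.595)·1.187²/(2·9.81) = 5.909 m

h_f ≈ 5.91 m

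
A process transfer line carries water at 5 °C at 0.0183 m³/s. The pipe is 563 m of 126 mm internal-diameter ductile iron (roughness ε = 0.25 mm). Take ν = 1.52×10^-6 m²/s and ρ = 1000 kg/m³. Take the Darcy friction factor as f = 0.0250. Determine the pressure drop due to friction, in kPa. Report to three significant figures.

V = 4Q/(πD²) = 4·0.0183/(π·0.126²) = 1.468 m/s
h_f = f(L/D)V²/(2g) = 0.02500·(563/0.126)·1.468²/(2·9.81) = 12.26 m
Δp = ρg·h_f = 1000·9.81·12.26 = 120.3 kPa

Δp ≈ 120 kPa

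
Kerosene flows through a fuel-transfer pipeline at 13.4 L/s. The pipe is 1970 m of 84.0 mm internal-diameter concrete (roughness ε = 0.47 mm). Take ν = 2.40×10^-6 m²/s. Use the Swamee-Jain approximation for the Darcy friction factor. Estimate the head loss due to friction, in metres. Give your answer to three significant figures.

h_f ≈ 229 m

V = 4Q/(πD²) = 4·0.0134/(π·0.0840²) = 2.418 m/s
Re = VD/ν = 2.418·0.0840/2.40×10^-6 = 8.46×10^4 → turbulent
ε/D = 0.47/84.0 = 0.00560
Swamee-Jain: f = 0.03273
h_f = f(L/D)V²/(2g) = 0.03273·(1970/0.0840)·2.418²/(2·9.81) = 228.8 m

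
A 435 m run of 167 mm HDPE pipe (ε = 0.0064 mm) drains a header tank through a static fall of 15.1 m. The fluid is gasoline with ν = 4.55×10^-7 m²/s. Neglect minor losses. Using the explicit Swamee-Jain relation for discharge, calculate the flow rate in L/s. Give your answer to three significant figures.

Q ≈ 66.7 L/s

Swamee-Jain (Type II): Q = -0.965·√(gD⁵h_f/L)·ln[ε/(3.7D) + √(3.17ν²L/(gD³h_f))]
√(gD⁵h_f/L) = √(9.81·0.167⁵·15.1/435) = 0.006651
ε/(3.7D) = 1.04×10^-5; √(3.17ν²L/(gD³h_f)) = 2.03×10^-5
Q = -0.965·0.006651·ln(3.070×10^-5) = 0.06669 m³/s
Check: V = 3.04 m/s, Re = 1.12×10^6, f = 0.01230, h_f = 15.1 m ≈ 15.1 m ✓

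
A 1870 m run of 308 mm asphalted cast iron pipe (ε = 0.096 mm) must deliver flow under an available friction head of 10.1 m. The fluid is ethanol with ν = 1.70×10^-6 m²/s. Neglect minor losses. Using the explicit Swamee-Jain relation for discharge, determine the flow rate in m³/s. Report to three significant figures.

Swamee-Jain (Type II): Q = -0.965·√(gD⁵h_f/L)·ln[ε/(3.7D) + √(3.17ν²L/(gD³h_f))]
√(gD⁵h_f/L) = √(9.81·0.308⁵·10.1/1870) = 0.01212
ε/(3.7D) = 8.42×10^-5; √(3.17ν²L/(gD³h_f)) = 7.69×10^-5
Q = -0.965·0.01212·ln(1.612×10^-4) = 0.1021 m³/s
Check: V = 1.37 m/s, Re = 2.48×10^5, f = 0.01746, h_f = 10.1 m ≈ 10.1 m ✓

Q ≈ 0.102 m³/s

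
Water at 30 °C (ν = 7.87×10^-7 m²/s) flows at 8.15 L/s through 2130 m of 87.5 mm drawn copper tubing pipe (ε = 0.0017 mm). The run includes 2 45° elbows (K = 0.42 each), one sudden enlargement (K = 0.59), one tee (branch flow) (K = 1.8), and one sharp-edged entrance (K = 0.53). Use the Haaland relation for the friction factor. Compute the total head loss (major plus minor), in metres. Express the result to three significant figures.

H_L ≈ 37.9 m

V = 4Q/(πD²) = 1.355 m/s; V²/2g = 0.09363 m
Re = 1.51×10^5, ε/D = 1.94×10^-5 → f = 0.01649 (Haaland)
Major: h_f = f(L/D)·V²/2g = 0.01649·24343·0.09363 = 37.58 m
Minor: ΣK = 3.76; h_m = ΣK·V²/2g = 0.3520 m
Total H_L = 37.58 + 0.3520 = 37.93 m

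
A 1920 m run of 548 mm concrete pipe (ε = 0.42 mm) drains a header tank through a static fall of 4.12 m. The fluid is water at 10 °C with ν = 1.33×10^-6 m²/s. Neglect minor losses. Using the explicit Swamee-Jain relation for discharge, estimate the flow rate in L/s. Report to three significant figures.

Q ≈ 258 L/s

Swamee-Jain (Type II): Q = -0.965·√(gD⁵h_f/L)·ln[ε/(3.7D) + √(3.17ν²L/(gD³h_f))]
√(gD⁵h_f/L) = √(9.81·0.548⁵·4.12/1920) = 0.03225
ε/(3.7D) = 2.07×10^-4; √(3.17ν²L/(gD³h_f)) = 4.02×10^-5
Q = -0.965·0.03225·ln(2.474×10^-4) = 0.2585 m³/s
Check: V = 1.10 m/s, Re = 4.52×10^5, f = 0.01934, h_f = 4.15 m ≈ 4.12 m ✓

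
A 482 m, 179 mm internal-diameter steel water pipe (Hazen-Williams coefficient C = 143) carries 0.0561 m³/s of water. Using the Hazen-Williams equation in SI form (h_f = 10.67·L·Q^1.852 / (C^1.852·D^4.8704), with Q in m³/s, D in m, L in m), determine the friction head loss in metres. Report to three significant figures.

h_f = 10.67·482·0.0561^1.852 / (143^1.852·0.179^4.8704) = 11.00 m

h_f ≈ 11.0 m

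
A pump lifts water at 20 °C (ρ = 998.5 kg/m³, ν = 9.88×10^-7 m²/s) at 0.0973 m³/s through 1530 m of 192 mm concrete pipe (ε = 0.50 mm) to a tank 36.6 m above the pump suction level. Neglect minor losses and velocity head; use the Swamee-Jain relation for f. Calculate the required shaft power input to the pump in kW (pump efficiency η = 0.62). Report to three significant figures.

P_shaft ≈ 236 kW

V = 4Q/(πD²) = 3.361 m/s; Re = 6.53×10^5; ε/D = 0.00260; f = 0.02548
h_f = f(L/D)V²/2g = 116.9 m
Total head H = z + h_f = 36.6 + 116.9 = 153.5 m
P_hyd = ρgQH = 998.5·9.81·0.0973·153.5 = 146.3 kW
P_shaft = P_hyd/η = 146.3/0.62 = 235.9 kW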